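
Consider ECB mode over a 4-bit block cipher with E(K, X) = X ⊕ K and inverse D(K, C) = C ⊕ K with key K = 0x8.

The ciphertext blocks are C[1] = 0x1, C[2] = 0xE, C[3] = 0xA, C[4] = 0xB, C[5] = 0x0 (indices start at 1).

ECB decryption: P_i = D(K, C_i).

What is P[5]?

P[5] = 0x8

P[5]: D(K, 0x0) = 0x8.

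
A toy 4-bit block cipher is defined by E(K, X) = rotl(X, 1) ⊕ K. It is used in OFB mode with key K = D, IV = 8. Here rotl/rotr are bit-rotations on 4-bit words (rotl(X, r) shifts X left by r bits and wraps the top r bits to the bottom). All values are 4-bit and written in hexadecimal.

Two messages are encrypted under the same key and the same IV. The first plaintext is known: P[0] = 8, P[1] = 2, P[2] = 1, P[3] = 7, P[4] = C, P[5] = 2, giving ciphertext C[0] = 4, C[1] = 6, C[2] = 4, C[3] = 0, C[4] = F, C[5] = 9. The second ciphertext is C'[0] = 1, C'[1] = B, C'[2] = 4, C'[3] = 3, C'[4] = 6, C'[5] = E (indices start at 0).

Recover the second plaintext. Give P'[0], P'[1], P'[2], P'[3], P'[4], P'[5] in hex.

In OFB with a reused IV, both messages share the same keystream S_i, so C_i ⊕ C'_i = P_i ⊕ P'_i and thus P'_i = P_i ⊕ C_i ⊕ C'_i.
P'[0]: 8 ⊕ 4 ⊕ 1 = D.
P'[1]: 2 ⊕ 6 ⊕ B = F.
P'[2]: 1 ⊕ 4 ⊕ 4 = 1.
P'[3]: 7 ⊕ 0 ⊕ 3 = 4.
P'[4]: C ⊕ F ⊕ 6 = 5.
P'[5]: 2 ⊕ 9 ⊕ E = 5.

P'[0] = D, P'[1] = F, P'[2] = 1, P'[3] = 4, P'[4] = 5, P'[5] = 5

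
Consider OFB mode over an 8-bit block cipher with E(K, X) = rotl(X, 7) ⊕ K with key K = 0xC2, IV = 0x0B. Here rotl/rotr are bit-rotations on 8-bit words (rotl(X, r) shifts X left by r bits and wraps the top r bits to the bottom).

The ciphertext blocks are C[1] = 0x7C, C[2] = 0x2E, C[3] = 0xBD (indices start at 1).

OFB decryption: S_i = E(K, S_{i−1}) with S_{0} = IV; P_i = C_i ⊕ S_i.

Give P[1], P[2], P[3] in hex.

P[1] = 0x3B, P[2] = 0x4F, P[3] = 0xCF

P[1]: S = E(K, 0x0B) = 0x47; 0x7C ⊕ 0x47 = 0x3B.
P[2]: S = E(K, 0x47) = 0x61; 0x2E ⊕ 0x61 = 0x4F.
P[3]: S = E(K, 0x61) = 0x72; 0xBD ⊕ 0x72 = 0xCF.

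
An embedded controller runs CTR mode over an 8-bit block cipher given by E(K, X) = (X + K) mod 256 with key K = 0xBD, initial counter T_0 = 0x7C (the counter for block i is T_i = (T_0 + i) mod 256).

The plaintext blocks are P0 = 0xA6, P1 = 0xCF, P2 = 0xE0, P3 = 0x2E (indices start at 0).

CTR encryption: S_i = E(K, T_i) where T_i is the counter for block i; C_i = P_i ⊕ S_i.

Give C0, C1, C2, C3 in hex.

C0: T = 0x7C, S = E(K, T) = 0x39; 0xA6 ⊕ 0x39 = 0x9F.
C1: T = 0x7D, S = E(K, T) = 0x3A; 0xCF ⊕ 0x3A = 0xF5.
C2: T = 0x7E, S = E(K, T) = 0x3B; 0xE0 ⊕ 0x3B = 0xDB.
C3: T = 0x7F, S = E(K, T) = 0x3C; 0x2E ⊕ 0x3C = 0x12.

C0 = 0x9F, C1 = 0xF5, C2 = 0xDB, C3 = 0x12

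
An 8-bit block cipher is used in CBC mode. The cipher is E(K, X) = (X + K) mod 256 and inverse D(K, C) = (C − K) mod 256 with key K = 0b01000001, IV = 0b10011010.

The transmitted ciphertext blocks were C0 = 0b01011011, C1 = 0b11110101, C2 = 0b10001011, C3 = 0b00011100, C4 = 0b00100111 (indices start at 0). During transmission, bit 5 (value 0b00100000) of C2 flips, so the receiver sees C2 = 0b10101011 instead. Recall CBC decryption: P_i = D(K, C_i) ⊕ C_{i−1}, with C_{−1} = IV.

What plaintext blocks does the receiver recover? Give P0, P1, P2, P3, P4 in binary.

P0 = 0b10000000, P1 = 0b11101111, P2 = 0b10011111, P3 = 0b01110000, P4 = 0b11111010

Only C2 changed, to 0b10101011. In CBC, a change in C_i garbles P_i and flips the same bit in P_{i+1}. Decrypting the received ciphertext:
P0: D(K, 0b01011011) = 0b00011010; 0b00011010 ⊕ 0b10011010 = 0b10000000.
P1: D(K, 0b11110101) = 0b10110100; 0b10110100 ⊕ 0b01011011 = 0b11101111.
P2: D(K, 0b10101011) = 0b01101010; 0b01101010 ⊕ 0b11110101 = 0b10011111.
P3: D(K, 0b00011100) = 0b11011011; 0b11011011 ⊕ 0b10101011 = 0b01110000.
P4: D(K, 0b00100111) = 0b11100110; 0b11100110 ⊕ 0b00011100 = 0b11111010.
Blocks that differ from the original plaintext: P2, P3.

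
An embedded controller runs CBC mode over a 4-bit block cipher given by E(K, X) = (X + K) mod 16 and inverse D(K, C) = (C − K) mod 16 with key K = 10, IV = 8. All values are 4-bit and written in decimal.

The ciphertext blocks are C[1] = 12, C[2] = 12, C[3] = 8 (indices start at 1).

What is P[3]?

P[3] = 2

CBC decryption: P_i = D(K, C_i) ⊕ C_{i−1}, with C_{0} = IV.
P[3]: D(K, 8) = 14; 14 ⊕ 12 = 2.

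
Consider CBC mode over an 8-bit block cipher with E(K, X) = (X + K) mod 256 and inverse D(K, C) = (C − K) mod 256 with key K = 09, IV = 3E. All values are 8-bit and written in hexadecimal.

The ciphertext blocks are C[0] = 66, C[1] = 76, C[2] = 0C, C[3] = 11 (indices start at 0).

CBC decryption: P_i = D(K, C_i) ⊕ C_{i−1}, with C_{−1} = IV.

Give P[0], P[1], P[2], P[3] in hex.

P[0]: D(K, 66) = 5D; 5D ⊕ 3E = 63.
P[1]: D(K, 76) = 6D; 6D ⊕ 66 = 0B.
P[2]: D(K, 0C) = 03; 03 ⊕ 76 = 75.
P[3]: D(K, 11) = 08; 08 ⊕ 0C = 04.

P[0] = 63, P[1] = 0B, P[2] = 75, P[3] = 04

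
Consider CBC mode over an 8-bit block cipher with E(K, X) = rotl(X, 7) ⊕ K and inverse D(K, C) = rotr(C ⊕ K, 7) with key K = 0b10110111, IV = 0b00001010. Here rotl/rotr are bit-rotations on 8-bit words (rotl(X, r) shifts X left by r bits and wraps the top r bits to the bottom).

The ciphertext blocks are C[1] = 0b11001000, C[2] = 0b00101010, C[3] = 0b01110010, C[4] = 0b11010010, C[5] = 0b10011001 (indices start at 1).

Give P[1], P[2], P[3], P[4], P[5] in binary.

P[1] = 0b11110100, P[2] = 0b11110011, P[3] = 0b10100001, P[4] = 0b10111000, P[5] = 0b10001110

CBC decryption: P_i = D(K, C_i) ⊕ C_{i−1}, with C_{0} = IV.
P[1]: D(K, 0b11001000) = 0b11111110; 0b11111110 ⊕ 0b00001010 = 0b11110100.
P[2]: D(K, 0b00101010) = 0b00111011; 0b00111011 ⊕ 0b11001000 = 0b11110011.
P[3]: D(K, 0b01110010) = 0b10001011; 0b10001011 ⊕ 0b00101010 = 0b10100001.
P[4]: D(K, 0b11010010) = 0b11001010; 0b11001010 ⊕ 0b01110010 = 0b10111000.
P[5]: D(K, 0b10011001) = 0b01011100; 0b01011100 ⊕ 0b11010010 = 0b10001110.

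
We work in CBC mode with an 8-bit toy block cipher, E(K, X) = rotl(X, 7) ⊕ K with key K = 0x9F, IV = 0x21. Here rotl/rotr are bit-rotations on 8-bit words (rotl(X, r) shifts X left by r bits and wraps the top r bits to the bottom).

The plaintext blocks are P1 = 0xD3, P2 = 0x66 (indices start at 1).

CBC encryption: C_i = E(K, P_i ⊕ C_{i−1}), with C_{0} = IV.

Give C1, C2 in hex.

C1 = 0xE6, C2 = 0xDF

C1: P1 ⊕ 0x21 = 0xF2; E(K, 0xF2) = 0xE6.
C2: P2 ⊕ 0xE6 = 0x80; E(K, 0x80) = 0xDF.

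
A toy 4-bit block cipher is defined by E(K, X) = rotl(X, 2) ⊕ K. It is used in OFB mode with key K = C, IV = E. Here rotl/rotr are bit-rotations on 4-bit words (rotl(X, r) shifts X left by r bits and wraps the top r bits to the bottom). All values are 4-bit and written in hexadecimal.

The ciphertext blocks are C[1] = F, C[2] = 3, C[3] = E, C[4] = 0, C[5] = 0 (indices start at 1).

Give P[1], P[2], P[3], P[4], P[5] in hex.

P[1] = 8, P[2] = 2, P[3] = 6, P[4] = E, P[5] = 7

OFB decryption: S_i = E(K, S_{i−1}) with S_{0} = IV; P_i = C_i ⊕ S_i.
P[1]: S = E(K, E) = 7; F ⊕ 7 = 8.
P[2]: S = E(K, 7) = 1; 3 ⊕ 1 = 2.
P[3]: S = E(K, 1) = 8; E ⊕ 8 = 6.
P[4]: S = E(K, 8) = E; 0 ⊕ E = E.
P[5]: S = E(K, E) = 7; 0 ⊕ 7 = 7.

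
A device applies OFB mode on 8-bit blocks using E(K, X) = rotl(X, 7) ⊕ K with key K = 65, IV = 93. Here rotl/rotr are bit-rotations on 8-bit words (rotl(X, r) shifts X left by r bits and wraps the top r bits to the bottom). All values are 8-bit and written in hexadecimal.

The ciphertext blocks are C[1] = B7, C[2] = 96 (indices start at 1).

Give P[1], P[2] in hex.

OFB decryption: S_i = E(K, S_{i−1}) with S_{0} = IV; P_i = C_i ⊕ S_i.
P[1]: S = E(K, 93) = AC; B7 ⊕ AC = 1B.
P[2]: S = E(K, AC) = 33; 96 ⊕ 33 = A5.

P[1] = 1B, P[2] = A5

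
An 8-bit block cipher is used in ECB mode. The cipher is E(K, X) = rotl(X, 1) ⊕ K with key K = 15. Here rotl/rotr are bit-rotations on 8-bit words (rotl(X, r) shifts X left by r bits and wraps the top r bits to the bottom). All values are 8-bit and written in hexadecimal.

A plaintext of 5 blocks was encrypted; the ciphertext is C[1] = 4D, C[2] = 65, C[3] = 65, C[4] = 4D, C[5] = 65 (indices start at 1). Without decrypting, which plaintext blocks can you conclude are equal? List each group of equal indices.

ECB encrypts each block independently with the same key, so equal ciphertext blocks imply equal plaintext blocks.
C[1] = C[4] = 4D, so P[1] = P[4].
C[2] = C[3] = C[5] = 65, so P[2] = P[3] = P[5].

P[1] = P[4]; P[2] = P[3] = P[5]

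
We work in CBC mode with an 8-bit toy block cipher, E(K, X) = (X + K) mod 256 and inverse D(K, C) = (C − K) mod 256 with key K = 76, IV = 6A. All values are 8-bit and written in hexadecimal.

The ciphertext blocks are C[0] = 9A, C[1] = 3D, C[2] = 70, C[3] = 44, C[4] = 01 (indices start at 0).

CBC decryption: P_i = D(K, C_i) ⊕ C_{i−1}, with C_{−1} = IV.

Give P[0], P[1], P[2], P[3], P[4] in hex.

P[0] = 4E, P[1] = 5D, P[2] = C7, P[3] = BE, P[4] = CF

P[0]: D(K, 9A) = 24; 24 ⊕ 6A = 4E.
P[1]: D(K, 3D) = C7; C7 ⊕ 9A = 5D.
P[2]: D(K, 70) = FA; FA ⊕ 3D = C7.
P[3]: D(K, 44) = CE; CE ⊕ 70 = BE.
P[4]: D(K, 01) = 8B; 8B ⊕ 44 = CF.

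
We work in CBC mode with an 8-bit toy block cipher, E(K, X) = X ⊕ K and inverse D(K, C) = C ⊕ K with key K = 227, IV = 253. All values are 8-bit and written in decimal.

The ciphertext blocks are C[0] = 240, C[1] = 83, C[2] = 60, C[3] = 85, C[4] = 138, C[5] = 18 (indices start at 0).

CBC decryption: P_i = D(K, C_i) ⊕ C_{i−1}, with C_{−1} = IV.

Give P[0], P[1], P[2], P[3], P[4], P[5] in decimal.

P[0] = 238, P[1] = 64, P[2] = 140, P[3] = 138, P[4] = 60, P[5] = 123

P[0]: D(K, 240) = 19; 19 ⊕ 253 = 238.
P[1]: D(K, 83) = 176; 176 ⊕ 240 = 64.
P[2]: D(K, 60) = 223; 223 ⊕ 83 = 140.
P[3]: D(K, 85) = 182; 182 ⊕ 60 = 138.
P[4]: D(K, 138) = 105; 105 ⊕ 85 = 60.
P[5]: D(K, 18) = 241; 241 ⊕ 138 = 123.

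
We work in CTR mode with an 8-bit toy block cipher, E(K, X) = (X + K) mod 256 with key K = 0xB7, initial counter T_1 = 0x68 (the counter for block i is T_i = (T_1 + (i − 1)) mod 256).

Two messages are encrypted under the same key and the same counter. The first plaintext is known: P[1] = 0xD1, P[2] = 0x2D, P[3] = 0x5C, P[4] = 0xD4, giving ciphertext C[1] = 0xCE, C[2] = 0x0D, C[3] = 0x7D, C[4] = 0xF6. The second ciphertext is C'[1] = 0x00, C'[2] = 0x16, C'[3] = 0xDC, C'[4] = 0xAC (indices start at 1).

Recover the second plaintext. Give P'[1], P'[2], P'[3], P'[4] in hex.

P'[1] = 0x1F, P'[2] = 0x36, P'[3] = 0xFD, P'[4] = 0x8E

In CTR with a reused counter, both messages share the same keystream S_i, so C_i ⊕ C'_i = P_i ⊕ P'_i and thus P'_i = P_i ⊕ C_i ⊕ C'_i.
P'[1]: 0xD1 ⊕ 0xCE ⊕ 0x00 = 0x1F.
P'[2]: 0x2D ⊕ 0x0D ⊕ 0x16 = 0x36.
P'[3]: 0x5C ⊕ 0x7D ⊕ 0xDC = 0xFD.
P'[4]: 0xD4 ⊕ 0xF6 ⊕ 0xAC = 0x8E.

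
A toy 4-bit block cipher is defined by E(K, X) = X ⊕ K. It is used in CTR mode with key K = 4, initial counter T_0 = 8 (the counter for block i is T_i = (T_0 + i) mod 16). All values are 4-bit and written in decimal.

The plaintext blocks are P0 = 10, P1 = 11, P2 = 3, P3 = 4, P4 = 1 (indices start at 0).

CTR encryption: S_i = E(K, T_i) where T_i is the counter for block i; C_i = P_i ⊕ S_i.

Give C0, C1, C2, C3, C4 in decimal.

C0: T = 8, S = E(K, T) = 12; 10 ⊕ 12 = 6.
C1: T = 9, S = E(K, T) = 13; 11 ⊕ 13 = 6.
C2: T = 10, S = E(K, T) = 14; 3 ⊕ 14 = 13.
C3: T = 11, S = E(K, T) = 15; 4 ⊕ 15 = 11.
C4: T = 12, S = E(K, T) = 8; 1 ⊕ 8 = 9.

C0 = 6, C1 = 6, C2 = 13, C3 = 11, C4 = 9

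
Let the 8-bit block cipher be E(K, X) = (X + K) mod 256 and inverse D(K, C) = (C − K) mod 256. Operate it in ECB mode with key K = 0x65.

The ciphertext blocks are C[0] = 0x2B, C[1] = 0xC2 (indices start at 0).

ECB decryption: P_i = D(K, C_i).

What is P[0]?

P[0] = 0xC6

P[0]: D(K, 0x2B) = 0xC6.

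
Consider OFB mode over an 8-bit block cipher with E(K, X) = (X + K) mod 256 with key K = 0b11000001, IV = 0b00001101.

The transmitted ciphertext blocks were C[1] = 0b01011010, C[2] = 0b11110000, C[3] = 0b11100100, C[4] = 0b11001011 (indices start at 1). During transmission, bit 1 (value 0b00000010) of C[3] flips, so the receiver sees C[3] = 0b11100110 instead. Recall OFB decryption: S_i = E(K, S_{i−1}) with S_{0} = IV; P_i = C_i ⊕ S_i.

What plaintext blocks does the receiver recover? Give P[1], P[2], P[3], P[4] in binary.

Only C[3] changed, to 0b11100110. In OFB, a change in C_i flips the same bit in P_i only; the keystream is unaffected. Decrypting the received ciphertext:
P[1]: S = E(K, 0b00001101) = 0b11001110; 0b01011010 ⊕ 0b11001110 = 0b10010100.
P[2]: S = E(K, 0b11001110) = 0b10001111; 0b11110000 ⊕ 0b10001111 = 0b01111111.
P[3]: S = E(K, 0b10001111) = 0b01010000; 0b11100110 ⊕ 0b01010000 = 0b10110110.
P[4]: S = E(K, 0b01010000) = 0b00010001; 0b11001011 ⊕ 0b00010001 = 0b11011010.
Blocks that differ from the original plaintext: P[3].

P[1] = 0b10010100, P[2] = 0b01111111, P[3] = 0b10110110, P[4] = 0b11011010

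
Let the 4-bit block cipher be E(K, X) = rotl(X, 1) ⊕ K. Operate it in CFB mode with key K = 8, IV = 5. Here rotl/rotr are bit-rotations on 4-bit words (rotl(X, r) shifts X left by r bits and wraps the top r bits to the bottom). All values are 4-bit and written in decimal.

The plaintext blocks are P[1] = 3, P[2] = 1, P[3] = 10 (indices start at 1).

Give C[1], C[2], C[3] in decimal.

C[1] = 1, C[2] = 11, C[3] = 5

CFB encryption: C_i = P_i ⊕ E(K, C_{i−1}), with C_{0} = IV.
C[1]: E(K, 5) = 2; 3 ⊕ 2 = 1.
C[2]: E(K, 1) = 10; 1 ⊕ 10 = 11.
C[3]: E(K, 11) = 15; 10 ⊕ 15 = 5.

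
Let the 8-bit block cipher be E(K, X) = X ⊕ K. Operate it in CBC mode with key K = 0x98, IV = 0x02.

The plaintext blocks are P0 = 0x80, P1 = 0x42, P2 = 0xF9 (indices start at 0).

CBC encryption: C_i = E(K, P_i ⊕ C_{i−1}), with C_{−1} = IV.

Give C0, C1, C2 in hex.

C0 = 0x1A, C1 = 0xC0, C2 = 0xA1

C0: P0 ⊕ 0x02 = 0x82; E(K, 0x82) = 0x1A.
C1: P1 ⊕ 0x1A = 0x58; E(K, 0x58) = 0xC0.
C2: P2 ⊕ 0xC0 = 0x39; E(K, 0x39) = 0xA1.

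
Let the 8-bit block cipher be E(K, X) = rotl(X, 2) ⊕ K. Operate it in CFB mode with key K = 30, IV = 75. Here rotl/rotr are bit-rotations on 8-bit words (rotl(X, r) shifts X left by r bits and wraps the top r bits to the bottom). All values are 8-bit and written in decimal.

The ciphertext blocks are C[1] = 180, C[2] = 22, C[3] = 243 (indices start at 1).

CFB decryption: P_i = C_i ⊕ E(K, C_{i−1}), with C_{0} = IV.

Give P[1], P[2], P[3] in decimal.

P[1] = 135, P[2] = 218, P[3] = 181

P[1]: E(K, 75) = 51; 180 ⊕ 51 = 135.
P[2]: E(K, 180) = 204; 22 ⊕ 204 = 218.
P[3]: E(K, 22) = 70; 243 ⊕ 70 = 181.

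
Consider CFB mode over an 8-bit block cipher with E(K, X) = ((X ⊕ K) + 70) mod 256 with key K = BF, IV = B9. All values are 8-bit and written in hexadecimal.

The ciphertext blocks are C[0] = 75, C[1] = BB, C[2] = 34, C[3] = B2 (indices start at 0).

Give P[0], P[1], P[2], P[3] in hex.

P[0] = 03, P[1] = 81, P[2] = 40, P[3] = 49

CFB decryption: P_i = C_i ⊕ E(K, C_{i−1}), with C_{−1} = IV.
P[0]: E(K, B9) = 76; 75 ⊕ 76 = 03.
P[1]: E(K, 75) = 3A; BB ⊕ 3A = 81.
P[2]: E(K, BB) = 74; 34 ⊕ 74 = 40.
P[3]: E(K, 34) = FB; B2 ⊕ FB = 49.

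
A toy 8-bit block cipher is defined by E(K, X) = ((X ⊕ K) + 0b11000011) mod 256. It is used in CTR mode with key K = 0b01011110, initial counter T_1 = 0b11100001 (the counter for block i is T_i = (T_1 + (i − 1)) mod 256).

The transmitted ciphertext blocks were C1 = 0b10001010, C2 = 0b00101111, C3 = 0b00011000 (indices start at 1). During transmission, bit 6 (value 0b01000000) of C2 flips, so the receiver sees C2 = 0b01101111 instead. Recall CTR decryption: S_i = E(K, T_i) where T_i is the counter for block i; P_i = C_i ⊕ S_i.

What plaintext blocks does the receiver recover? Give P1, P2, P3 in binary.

Only C2 changed, to 0b01101111. In CTR, a change in C_i flips the same bit in P_i only; the keystream is unaffected. Decrypting the received ciphertext:
P1: T = 0b11100001, S = E(K, T) = 0b10000010; 0b10001010 ⊕ 0b10000010 = 0b00001000.
P2: T = 0b11100010, S = E(K, T) = 0b01111111; 0b01101111 ⊕ 0b01111111 = 0b00010000.
P3: T = 0b11100011, S = E(K, T) = 0b10000000; 0b00011000 ⊕ 0b10000000 = 0b10011000.
Blocks that differ from the original plaintext: P2.

P1 = 0b00001000, P2 = 0b00010000, P3 = 0b10011000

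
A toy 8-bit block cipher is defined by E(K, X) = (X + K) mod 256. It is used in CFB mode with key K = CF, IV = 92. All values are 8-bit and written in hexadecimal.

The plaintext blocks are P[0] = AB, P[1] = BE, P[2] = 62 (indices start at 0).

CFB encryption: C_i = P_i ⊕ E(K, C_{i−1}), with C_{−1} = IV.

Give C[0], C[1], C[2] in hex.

C[0]: E(K, 92) = 61; AB ⊕ 61 = CA.
C[1]: E(K, CA) = 99; BE ⊕ 99 = 27.
C[2]: E(K, 27) = F6; 62 ⊕ F6 = 94.

C[0] = CA, C[1] = 27, C[2] = 94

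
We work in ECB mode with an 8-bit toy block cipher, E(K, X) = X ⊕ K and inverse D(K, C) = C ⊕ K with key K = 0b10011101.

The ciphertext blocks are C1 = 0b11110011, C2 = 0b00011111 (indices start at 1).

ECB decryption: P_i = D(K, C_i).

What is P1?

P1: D(K, 0b11110011) = 0b01101110.

P1 = 0b01101110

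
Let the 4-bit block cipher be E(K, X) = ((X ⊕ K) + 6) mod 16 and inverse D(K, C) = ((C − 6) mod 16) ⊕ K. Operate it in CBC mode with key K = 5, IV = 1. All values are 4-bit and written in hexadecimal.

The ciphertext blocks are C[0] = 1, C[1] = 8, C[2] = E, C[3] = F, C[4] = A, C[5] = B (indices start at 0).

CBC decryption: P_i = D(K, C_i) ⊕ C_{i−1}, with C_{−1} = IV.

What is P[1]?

P[1] = 6

P[1]: D(K, 8) = 7; 7 ⊕ 1 = 6.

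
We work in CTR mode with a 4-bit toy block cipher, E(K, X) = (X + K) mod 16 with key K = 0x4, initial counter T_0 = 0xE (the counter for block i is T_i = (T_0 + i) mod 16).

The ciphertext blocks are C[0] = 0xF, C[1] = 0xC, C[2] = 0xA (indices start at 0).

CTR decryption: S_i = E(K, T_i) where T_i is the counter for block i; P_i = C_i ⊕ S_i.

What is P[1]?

P[1]: T = 0xF, S = E(K, T) = 0x3; 0xC ⊕ 0x3 = 0xF.

P[1] = 0xF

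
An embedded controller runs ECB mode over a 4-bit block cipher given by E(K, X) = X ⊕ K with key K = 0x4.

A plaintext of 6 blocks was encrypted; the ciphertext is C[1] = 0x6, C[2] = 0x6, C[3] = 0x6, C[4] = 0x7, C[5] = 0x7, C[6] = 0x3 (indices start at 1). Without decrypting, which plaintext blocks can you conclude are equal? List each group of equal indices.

P[1] = P[2] = P[3]; P[4] = P[5]

ECB encrypts each block independently with the same key, so equal ciphertext blocks imply equal plaintext blocks.
C[1] = C[2] = C[3] = 0x6, so P[1] = P[2] = P[3].
C[4] = C[5] = 0x7, so P[4] = P[5].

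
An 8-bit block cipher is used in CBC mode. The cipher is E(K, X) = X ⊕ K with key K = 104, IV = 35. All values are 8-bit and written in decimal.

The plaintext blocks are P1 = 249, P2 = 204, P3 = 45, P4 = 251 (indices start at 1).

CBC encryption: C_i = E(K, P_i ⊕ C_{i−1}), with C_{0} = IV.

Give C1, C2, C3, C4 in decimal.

C1: P1 ⊕ 35 = 218; E(K, 218) = 178.
C2: P2 ⊕ 178 = 126; E(K, 126) = 22.
C3: P3 ⊕ 22 = 59; E(K, 59) = 83.
C4: P4 ⊕ 83 = 168; E(K, 168) = 192.

C1 = 178, C2 = 22, C3 = 83, C4 = 192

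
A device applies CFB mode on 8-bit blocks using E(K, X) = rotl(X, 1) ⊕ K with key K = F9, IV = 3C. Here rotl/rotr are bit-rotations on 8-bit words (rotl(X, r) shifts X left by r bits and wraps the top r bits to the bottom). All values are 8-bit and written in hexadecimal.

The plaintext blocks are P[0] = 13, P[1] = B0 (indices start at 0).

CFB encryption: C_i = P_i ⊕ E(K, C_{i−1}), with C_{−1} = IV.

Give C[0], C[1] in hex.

C[0]: E(K, 3C) = 81; 13 ⊕ 81 = 92.
C[1]: E(K, 92) = DC; B0 ⊕ DC = 6C.

C[0] = 92, C[1] = 6C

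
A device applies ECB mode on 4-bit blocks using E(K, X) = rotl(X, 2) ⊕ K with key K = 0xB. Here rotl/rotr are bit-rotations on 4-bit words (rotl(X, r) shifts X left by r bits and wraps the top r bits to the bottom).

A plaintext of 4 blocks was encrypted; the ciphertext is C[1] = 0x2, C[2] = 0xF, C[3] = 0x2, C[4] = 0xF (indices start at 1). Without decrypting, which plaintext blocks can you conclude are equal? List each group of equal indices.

P[1] = P[3]; P[2] = P[4]

ECB encrypts each block independently with the same key, so equal ciphertext blocks imply equal plaintext blocks.
C[1] = C[3] = 0x2, so P[1] = P[3].
C[2] = C[4] = 0xF, so P[2] = P[4].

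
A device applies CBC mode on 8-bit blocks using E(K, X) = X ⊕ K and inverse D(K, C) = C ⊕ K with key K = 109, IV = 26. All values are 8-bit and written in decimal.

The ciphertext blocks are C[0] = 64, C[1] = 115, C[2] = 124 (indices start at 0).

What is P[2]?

P[2] = 98

CBC decryption: P_i = D(K, C_i) ⊕ C_{i−1}, with C_{−1} = IV.
P[2]: D(K, 124) = 17; 17 ⊕ 115 = 98.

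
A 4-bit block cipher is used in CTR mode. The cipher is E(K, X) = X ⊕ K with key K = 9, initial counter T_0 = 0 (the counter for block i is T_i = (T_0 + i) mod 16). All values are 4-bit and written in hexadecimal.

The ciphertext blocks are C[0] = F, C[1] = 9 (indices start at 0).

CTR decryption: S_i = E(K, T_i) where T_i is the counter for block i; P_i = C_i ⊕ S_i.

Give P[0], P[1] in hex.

P[0]: T = 0, S = E(K, T) = 9; F ⊕ 9 = 6.
P[1]: T = 1, S = E(K, T) = 8; 9 ⊕ 8 = 1.

P[0] = 6, P[1] = 1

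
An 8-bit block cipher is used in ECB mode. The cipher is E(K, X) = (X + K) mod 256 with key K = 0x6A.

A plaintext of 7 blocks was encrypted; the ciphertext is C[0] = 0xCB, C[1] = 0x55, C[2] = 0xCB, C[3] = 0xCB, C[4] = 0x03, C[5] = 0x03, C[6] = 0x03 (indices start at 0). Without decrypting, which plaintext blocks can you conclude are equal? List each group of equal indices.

ECB encrypts each block independently with the same key, so equal ciphertext blocks imply equal plaintext blocks.
C[0] = C[2] = C[3] = 0xCB, so P[0] = P[2] = P[3].
C[4] = C[5] = C[6] = 0x03, so P[4] = P[5] = P[6].

P[0] = P[2] = P[3]; P[4] = P[5] = P[6]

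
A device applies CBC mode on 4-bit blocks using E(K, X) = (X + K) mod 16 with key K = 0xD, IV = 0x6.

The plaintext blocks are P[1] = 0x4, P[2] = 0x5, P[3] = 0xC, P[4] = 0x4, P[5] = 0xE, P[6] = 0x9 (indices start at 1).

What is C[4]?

CBC encryption: C_i = E(K, P_i ⊕ C_{i−1}), with C_{0} = IV.
C[1]: P[1] ⊕ 0x6 = 0x2; E(K, 0x2) = 0xF.
C[2]: P[2] ⊕ 0xF = 0xA; E(K, 0xA) = 0x7.
C[3]: P[3] ⊕ 0x7 = 0xB; E(K, 0xB) = 0x8.
C[4]: P[4] ⊕ 0x8 = 0xC; E(K, 0xC) = 0x9.

C[4] = 0x9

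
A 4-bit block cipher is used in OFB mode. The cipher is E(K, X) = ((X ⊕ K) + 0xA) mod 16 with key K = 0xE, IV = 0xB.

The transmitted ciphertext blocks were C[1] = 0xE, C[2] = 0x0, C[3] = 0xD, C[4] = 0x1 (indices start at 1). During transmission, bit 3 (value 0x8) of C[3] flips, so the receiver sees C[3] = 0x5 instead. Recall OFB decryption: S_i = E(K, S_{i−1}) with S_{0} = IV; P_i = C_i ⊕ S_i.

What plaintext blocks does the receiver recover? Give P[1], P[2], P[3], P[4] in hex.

Only C[3] changed, to 0x5. In OFB, a change in C_i flips the same bit in P_i only; the keystream is unaffected. Decrypting the received ciphertext:
P[1]: S = E(K, 0xB) = 0xF; 0xE ⊕ 0xF = 0x1.
P[2]: S = E(K, 0xF) = 0xB; 0x0 ⊕ 0xB = 0xB.
P[3]: S = E(K, 0xB) = 0xF; 0x5 ⊕ 0xF = 0xA.
P[4]: S = E(K, 0xF) = 0xB; 0x1 ⊕ 0xB = 0xA.
Blocks that differ from the original plaintext: P[3].

P[1] = 0x1, P[2] = 0xB, P[3] = 0xA, P[4] = 0xA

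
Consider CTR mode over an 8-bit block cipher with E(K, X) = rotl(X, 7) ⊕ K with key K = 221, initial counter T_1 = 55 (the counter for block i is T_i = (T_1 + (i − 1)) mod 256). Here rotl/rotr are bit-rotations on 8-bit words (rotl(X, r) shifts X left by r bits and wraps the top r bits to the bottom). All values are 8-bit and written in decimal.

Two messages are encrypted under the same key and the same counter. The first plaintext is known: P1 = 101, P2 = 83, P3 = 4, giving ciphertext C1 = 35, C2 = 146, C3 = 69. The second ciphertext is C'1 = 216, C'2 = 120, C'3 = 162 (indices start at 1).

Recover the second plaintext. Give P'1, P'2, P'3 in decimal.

In CTR with a reused counter, both messages share the same keystream S_i, so C_i ⊕ C'_i = P_i ⊕ P'_i and thus P'_i = P_i ⊕ C_i ⊕ C'_i.
P'1: 101 ⊕ 35 ⊕ 216 = 158.
P'2: 83 ⊕ 146 ⊕ 120 = 185.
P'3: 4 ⊕ 69 ⊕ 162 = 227.

P'1 = 158, P'2 = 185, P'3 = 227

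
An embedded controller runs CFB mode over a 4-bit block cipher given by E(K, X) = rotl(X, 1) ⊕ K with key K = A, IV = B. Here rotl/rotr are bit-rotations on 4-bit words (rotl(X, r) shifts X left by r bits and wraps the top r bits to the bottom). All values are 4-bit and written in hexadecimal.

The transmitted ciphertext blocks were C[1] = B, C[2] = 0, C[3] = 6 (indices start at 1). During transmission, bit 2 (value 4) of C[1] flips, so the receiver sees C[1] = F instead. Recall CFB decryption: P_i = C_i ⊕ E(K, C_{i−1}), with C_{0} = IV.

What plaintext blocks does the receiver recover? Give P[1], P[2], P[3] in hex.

P[1] = 2, P[2] = 5, P[3] = C

Only C[1] changed, to F. In CFB, a change in C_i flips the same bit in P_i and garbles P_{i+1}. Decrypting the received ciphertext:
P[1]: E(K, B) = D; F ⊕ D = 2.
P[2]: E(K, F) = 5; 0 ⊕ 5 = 5.
P[3]: E(K, 0) = A; 6 ⊕ A = C.
Blocks that differ from the original plaintext: P[1], P[2].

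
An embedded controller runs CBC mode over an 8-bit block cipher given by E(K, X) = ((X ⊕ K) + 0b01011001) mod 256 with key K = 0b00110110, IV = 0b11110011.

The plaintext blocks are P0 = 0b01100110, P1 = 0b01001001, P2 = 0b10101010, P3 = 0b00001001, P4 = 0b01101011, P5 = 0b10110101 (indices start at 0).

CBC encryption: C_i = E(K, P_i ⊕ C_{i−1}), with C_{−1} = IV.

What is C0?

C0 = 0b11111100

C0: P0 ⊕ 0b11110011 = 0b10010101; E(K, 0b10010101) = 0b11111100.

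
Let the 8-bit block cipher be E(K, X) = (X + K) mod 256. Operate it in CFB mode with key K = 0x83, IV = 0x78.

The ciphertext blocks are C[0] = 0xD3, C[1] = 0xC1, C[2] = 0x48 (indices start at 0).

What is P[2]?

P[2] = 0x0C

CFB decryption: P_i = C_i ⊕ E(K, C_{i−1}), with C_{−1} = IV.
P[2]: E(K, 0xC1) = 0x44; 0x48 ⊕ 0x44 = 0x0C.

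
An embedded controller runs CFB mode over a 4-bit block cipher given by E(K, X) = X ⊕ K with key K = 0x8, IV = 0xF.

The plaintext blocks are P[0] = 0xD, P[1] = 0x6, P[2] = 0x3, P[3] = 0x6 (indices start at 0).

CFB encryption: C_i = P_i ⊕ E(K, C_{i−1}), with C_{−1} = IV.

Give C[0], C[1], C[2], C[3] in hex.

C[0] = 0xA, C[1] = 0x4, C[2] = 0xF, C[3] = 0x1

C[0]: E(K, 0xF) = 0x7; 0xD ⊕ 0x7 = 0xA.
C[1]: E(K, 0xA) = 0x2; 0x6 ⊕ 0x2 = 0x4.
C[2]: E(K, 0x4) = 0xC; 0x3 ⊕ 0xC = 0xF.
C[3]: E(K, 0xF) = 0x7; 0x6 ⊕ 0x7 = 0x1.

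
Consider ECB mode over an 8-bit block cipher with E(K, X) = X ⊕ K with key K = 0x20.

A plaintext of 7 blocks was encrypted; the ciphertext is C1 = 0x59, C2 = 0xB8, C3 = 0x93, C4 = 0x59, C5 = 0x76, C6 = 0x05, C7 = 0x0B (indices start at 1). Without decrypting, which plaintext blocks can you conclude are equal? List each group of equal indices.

P1 = P4

ECB encrypts each block independently with the same key, so equal ciphertext blocks imply equal plaintext blocks.
C1 = C4 = 0x59, so P1 = P4.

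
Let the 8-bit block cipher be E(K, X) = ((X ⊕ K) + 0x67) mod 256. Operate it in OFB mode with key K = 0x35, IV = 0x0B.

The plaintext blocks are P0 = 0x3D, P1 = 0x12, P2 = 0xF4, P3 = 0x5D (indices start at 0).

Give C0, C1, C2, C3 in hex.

C0 = 0x98, C1 = 0xE5, C2 = 0xDD, C3 = 0xDE

OFB encryption: S_i = E(K, S_{i−1}) with S_{−1} = IV; C_i = P_i ⊕ S_i.
C0: S = E(K, 0x0B) = 0xA5; 0x3D ⊕ 0xA5 = 0x98.
C1: S = E(K, 0xA5) = 0xF7; 0x12 ⊕ 0xF7 = 0xE5.
C2: S = E(K, 0xF7) = 0x29; 0xF4 ⊕ 0x29 = 0xDD.
C3: S = E(K, 0x29) = 0x83; 0x5D ⊕ 0x83 = 0xDE.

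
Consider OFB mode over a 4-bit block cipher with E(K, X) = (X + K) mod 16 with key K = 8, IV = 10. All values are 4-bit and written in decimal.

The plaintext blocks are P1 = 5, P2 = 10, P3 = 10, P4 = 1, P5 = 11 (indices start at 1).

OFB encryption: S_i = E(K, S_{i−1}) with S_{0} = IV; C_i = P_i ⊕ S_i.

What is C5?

C5 = 9

C1: S = E(K, 10) = 2; 5 ⊕ 2 = 7.
C2: S = E(K, 2) = 10; 10 ⊕ 10 = 0.
C3: S = E(K, 10) = 2; 10 ⊕ 2 = 8.
C4: S = E(K, 2) = 10; 1 ⊕ 10 = 11.
C5: S = E(K, 10) = 2; 11 ⊕ 2 = 9.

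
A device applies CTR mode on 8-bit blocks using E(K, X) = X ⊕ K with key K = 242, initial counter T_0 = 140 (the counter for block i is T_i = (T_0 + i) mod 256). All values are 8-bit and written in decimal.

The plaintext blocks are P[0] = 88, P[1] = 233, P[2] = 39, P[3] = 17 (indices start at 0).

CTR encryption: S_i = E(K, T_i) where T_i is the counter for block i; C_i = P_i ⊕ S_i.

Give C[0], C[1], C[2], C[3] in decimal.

C[0]: T = 140, S = E(K, T) = 126; 88 ⊕ 126 = 38.
C[1]: T = 141, S = E(K, T) = 127; 233 ⊕ 127 = 150.
C[2]: T = 142, S = E(K, T) = 124; 39 ⊕ 124 = 91.
C[3]: T = 143, S = E(K, T) = 125; 17 ⊕ 125 = 108.

C[0] = 38, C[1] = 150, C[2] = 91, C[3] = 108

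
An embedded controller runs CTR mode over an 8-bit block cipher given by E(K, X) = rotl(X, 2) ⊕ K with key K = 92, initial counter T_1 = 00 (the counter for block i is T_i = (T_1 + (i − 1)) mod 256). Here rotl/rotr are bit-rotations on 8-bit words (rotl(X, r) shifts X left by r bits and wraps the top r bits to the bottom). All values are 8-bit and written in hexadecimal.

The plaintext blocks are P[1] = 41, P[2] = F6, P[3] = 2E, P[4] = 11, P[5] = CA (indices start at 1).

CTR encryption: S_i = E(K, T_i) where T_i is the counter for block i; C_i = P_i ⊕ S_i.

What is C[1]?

C[1] = D3

C[1]: T = 00, S = E(K, T) = 92; 41 ⊕ 92 = D3.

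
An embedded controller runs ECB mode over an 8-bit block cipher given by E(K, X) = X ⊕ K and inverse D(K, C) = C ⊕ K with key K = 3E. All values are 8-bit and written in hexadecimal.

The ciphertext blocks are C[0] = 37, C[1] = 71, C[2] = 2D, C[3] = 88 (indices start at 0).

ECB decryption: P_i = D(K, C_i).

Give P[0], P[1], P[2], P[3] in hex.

P[0] = 09, P[1] = 4F, P[2] = 13, P[3] = B6

P[0]: D(K, 37) = 09.
P[1]: D(K, 71) = 4F.
P[2]: D(K, 2D) = 13.
P[3]: D(K, 88) = B6.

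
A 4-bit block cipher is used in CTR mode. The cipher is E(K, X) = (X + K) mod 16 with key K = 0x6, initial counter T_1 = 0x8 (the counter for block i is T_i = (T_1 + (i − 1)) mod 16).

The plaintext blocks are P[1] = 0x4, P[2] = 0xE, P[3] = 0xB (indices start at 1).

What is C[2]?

CTR encryption: S_i = E(K, T_i) where T_i is the counter for block i; C_i = P_i ⊕ S_i.
C[1]: T = 0x8, S = E(K, T) = 0xE; 0x4 ⊕ 0xE = 0xA.
C[2]: T = 0x9, S = E(K, T) = 0xF; 0xE ⊕ 0xF = 0x1.

C[2] = 0x1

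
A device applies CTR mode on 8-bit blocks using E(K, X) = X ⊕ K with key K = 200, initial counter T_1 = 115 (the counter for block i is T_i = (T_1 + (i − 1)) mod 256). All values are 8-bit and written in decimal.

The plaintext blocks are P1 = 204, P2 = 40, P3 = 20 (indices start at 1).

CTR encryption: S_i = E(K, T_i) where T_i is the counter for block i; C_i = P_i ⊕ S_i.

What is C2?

C1: T = 115, S = E(K, T) = 187; 204 ⊕ 187 = 119.
C2: T = 116, S = E(K, T) = 188; 40 ⊕ 188 = 148.

C2 = 148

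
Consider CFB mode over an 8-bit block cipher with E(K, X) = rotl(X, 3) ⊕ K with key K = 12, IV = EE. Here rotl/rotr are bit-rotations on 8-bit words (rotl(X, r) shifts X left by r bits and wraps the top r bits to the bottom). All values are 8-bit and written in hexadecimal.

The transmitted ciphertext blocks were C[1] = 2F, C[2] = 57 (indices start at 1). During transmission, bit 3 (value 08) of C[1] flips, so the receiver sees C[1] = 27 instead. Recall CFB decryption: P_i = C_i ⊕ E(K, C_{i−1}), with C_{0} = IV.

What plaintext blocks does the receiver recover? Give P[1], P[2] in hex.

P[1] = 42, P[2] = 7C

Only C[1] changed, to 27. In CFB, a change in C_i flips the same bit in P_i and garbles P_{i+1}. Decrypting the received ciphertext:
P[1]: E(K, EE) = 65; 27 ⊕ 65 = 42.
P[2]: E(K, 27) = 2B; 57 ⊕ 2B = 7C.
Blocks that differ from the original plaintext: P[1], P[2].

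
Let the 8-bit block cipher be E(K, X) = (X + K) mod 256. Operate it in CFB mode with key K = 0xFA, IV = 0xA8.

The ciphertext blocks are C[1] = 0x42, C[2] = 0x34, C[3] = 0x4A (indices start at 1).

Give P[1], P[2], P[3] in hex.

P[1] = 0xE0, P[2] = 0x08, P[3] = 0x64

CFB decryption: P_i = C_i ⊕ E(K, C_{i−1}), with C_{0} = IV.
P[1]: E(K, 0xA8) = 0xA2; 0x42 ⊕ 0xA2 = 0xE0.
P[2]: E(K, 0x42) = 0x3C; 0x34 ⊕ 0x3C = 0x08.
P[3]: E(K, 0x34) = 0x2E; 0x4A ⊕ 0x2E = 0x64.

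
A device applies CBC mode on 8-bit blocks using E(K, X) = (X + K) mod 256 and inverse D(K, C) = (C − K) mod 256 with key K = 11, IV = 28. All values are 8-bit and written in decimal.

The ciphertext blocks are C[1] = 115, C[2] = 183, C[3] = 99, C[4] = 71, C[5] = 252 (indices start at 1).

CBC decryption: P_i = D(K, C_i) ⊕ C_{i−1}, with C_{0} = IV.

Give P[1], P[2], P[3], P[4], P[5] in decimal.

P[1] = 116, P[2] = 223, P[3] = 239, P[4] = 95, P[5] = 182

P[1]: D(K, 115) = 104; 104 ⊕ 28 = 116.
P[2]: D(K, 183) = 172; 172 ⊕ 115 = 223.
P[3]: D(K, 99) = 88; 88 ⊕ 183 = 239.
P[4]: D(K, 71) = 60; 60 ⊕ 99 = 95.
P[5]: D(K, 252) = 241; 241 ⊕ 71 = 182.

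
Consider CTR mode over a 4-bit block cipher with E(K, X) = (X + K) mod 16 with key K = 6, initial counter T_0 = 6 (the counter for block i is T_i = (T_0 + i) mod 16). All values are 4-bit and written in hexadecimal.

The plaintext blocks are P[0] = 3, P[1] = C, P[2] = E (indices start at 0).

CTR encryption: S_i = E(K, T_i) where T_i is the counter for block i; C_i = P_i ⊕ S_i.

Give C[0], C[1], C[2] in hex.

C[0] = F, C[1] = 1, C[2] = 0

C[0]: T = 6, S = E(K, T) = C; 3 ⊕ C = F.
C[1]: T = 7, S = E(K, T) = D; C ⊕ D = 1.
C[2]: T = 8, S = E(K, T) = E; E ⊕ E = 0.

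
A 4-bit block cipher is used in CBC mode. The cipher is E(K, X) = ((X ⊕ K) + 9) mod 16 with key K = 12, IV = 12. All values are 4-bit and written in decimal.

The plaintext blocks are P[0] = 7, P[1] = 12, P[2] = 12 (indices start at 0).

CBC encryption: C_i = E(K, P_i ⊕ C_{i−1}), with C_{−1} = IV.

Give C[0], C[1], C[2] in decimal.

C[0]: P[0] ⊕ 12 = 11; E(K, 11) = 0.
C[1]: P[1] ⊕ 0 = 12; E(K, 12) = 9.
C[2]: P[2] ⊕ 9 = 5; E(K, 5) = 2.

C[0] = 0, C[1] = 9, C[2] = 2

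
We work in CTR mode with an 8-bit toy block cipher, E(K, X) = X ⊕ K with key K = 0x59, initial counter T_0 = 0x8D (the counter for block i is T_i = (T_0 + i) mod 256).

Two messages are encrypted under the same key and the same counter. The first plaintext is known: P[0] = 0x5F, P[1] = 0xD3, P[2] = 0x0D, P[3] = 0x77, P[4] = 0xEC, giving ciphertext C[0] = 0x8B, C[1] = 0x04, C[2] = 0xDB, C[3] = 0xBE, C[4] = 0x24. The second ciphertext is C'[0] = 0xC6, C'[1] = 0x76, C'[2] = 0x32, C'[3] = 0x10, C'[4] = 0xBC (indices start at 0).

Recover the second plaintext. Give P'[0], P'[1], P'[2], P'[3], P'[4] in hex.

P'[0] = 0x12, P'[1] = 0xA1, P'[2] = 0xE4, P'[3] = 0xD9, P'[4] = 0x74

In CTR with a reused counter, both messages share the same keystream S_i, so C_i ⊕ C'_i = P_i ⊕ P'_i and thus P'_i = P_i ⊕ C_i ⊕ C'_i.
P'[0]: 0x5F ⊕ 0x8B ⊕ 0xC6 = 0x12.
P'[1]: 0xD3 ⊕ 0x04 ⊕ 0x76 = 0xA1.
P'[2]: 0x0D ⊕ 0xDB ⊕ 0x32 = 0xE4.
P'[3]: 0x77 ⊕ 0xBE ⊕ 0x10 = 0xD9.
P'[4]: 0xEC ⊕ 0x24 ⊕ 0xBC = 0x74.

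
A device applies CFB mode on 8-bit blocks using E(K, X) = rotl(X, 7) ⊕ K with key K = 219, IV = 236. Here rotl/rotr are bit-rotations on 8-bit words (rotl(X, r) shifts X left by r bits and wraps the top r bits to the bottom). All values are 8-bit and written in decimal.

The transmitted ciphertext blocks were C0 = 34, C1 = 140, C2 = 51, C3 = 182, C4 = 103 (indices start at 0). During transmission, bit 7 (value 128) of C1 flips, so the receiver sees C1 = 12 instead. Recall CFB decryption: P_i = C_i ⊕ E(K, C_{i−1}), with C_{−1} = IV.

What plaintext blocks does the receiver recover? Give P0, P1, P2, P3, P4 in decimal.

Only C1 changed, to 12. In CFB, a change in C_i flips the same bit in P_i and garbles P_{i+1}. Decrypting the received ciphertext:
P0: E(K, 236) = 173; 34 ⊕ 173 = 143.
P1: E(K, 34) = 202; 12 ⊕ 202 = 198.
P2: E(K, 12) = 221; 51 ⊕ 221 = 238.
P3: E(K, 51) = 66; 182 ⊕ 66 = 244.
P4: E(K, 182) = 128; 103 ⊕ 128 = 231.
Blocks that differ from the original plaintext: P1, P2.

P0 = 143, P1 = 198, P2 = 238, P3 = 244, P4 = 231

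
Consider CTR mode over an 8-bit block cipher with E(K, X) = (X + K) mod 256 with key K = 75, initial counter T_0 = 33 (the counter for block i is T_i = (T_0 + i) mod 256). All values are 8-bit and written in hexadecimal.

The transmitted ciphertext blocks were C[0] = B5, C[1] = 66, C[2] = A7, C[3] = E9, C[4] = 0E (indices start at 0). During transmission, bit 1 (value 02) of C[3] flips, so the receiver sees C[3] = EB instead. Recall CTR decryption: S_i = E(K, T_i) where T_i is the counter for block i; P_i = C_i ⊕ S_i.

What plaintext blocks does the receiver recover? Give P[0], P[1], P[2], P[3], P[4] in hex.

P[0] = 1D, P[1] = CF, P[2] = 0D, P[3] = 40, P[4] = A2

Only C[3] changed, to EB. In CTR, a change in C_i flips the same bit in P_i only; the keystream is unaffected. Decrypting the received ciphertext:
P[0]: T = 33, S = E(K, T) = A8; B5 ⊕ A8 = 1D.
P[1]: T = 34, S = E(K, T) = A9; 66 ⊕ A9 = CF.
P[2]: T = 35, S = E(K, T) = AA; A7 ⊕ AA = 0D.
P[3]: T = 36, S = E(K, T) = AB; EB ⊕ AB = 40.
P[4]: T = 37, S = E(K, T) = AC; 0E ⊕ AC = A2.
Blocks that differ from the original plaintext: P[3].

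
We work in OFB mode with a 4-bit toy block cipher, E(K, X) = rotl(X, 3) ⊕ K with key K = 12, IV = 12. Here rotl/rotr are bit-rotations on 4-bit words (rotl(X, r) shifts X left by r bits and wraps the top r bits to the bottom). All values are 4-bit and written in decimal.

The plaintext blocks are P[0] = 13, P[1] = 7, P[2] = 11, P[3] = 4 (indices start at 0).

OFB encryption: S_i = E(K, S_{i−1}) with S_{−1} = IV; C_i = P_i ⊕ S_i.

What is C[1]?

C[1] = 14

C[0]: S = E(K, 12) = 10; 13 ⊕ 10 = 7.
C[1]: S = E(K, 10) = 9; 7 ⊕ 9 = 14.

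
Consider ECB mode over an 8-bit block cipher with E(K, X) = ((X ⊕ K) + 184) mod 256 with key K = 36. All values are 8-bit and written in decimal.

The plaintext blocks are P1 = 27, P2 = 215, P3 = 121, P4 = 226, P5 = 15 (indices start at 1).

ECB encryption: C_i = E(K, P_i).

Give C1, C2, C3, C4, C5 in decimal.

C1 = 247, C2 = 171, C3 = 21, C4 = 126, C5 = 227

C1: E(K, 27) = 247.
C2: E(K, 215) = 171.
C3: E(K, 121) = 21.
C4: E(K, 226) = 126.
C5: E(K, 15) = 227.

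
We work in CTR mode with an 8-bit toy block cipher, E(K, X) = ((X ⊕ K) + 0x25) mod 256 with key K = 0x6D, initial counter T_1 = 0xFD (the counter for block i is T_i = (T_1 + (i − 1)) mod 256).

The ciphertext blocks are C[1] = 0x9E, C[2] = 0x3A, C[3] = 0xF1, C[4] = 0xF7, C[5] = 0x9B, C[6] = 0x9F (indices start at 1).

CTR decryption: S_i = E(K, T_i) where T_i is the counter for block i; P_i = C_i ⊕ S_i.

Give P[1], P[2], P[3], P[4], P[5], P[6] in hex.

P[1]: T = 0xFD, S = E(K, T) = 0xB5; 0x9E ⊕ 0xB5 = 0x2B.
P[2]: T = 0xFE, S = E(K, T) = 0xB8; 0x3A ⊕ 0xB8 = 0x82.
P[3]: T = 0xFF, S = E(K, T) = 0xB7; 0xF1 ⊕ 0xB7 = 0x46.
P[4]: T = 0x00, S = E(K, T) = 0x92; 0xF7 ⊕ 0x92 = 0x65.
P[5]: T = 0x01, S = E(K, T) = 0x91; 0x9B ⊕ 0x91 = 0x0A.
P[6]: T = 0x02, S = E(K, T) = 0x94; 0x9F ⊕ 0x94 = 0x0B.

P[1] = 0x2B, P[2] = 0x82, P[3] = 0x46, P[4] = 0x65, P[5] = 0x0A, P[6] = 0x0B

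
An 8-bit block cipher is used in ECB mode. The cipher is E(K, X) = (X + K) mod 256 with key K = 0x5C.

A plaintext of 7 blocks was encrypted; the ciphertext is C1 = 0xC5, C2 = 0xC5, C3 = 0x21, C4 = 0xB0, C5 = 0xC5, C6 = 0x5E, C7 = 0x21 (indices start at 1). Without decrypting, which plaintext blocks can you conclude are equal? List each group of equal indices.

ECB encrypts each block independently with the same key, so equal ciphertext blocks imply equal plaintext blocks.
C1 = C2 = C5 = 0xC5, so P1 = P2 = P5.
C3 = C7 = 0x21, so P3 = P7.

P1 = P2 = P5; P3 = P7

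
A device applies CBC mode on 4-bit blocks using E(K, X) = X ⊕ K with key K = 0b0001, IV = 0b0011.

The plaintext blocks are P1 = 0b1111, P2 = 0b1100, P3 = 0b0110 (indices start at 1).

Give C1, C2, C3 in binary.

C1 = 0b1101, C2 = 0b0000, C3 = 0b0111

CBC encryption: C_i = E(K, P_i ⊕ C_{i−1}), with C_{0} = IV.
C1: P1 ⊕ 0b0011 = 0b1100; E(K, 0b1100) = 0b1101.
C2: P2 ⊕ 0b1101 = 0b0001; E(K, 0b0001) = 0b0000.
C3: P3 ⊕ 0b0000 = 0b0110; E(K, 0b0110) = 0b0111.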